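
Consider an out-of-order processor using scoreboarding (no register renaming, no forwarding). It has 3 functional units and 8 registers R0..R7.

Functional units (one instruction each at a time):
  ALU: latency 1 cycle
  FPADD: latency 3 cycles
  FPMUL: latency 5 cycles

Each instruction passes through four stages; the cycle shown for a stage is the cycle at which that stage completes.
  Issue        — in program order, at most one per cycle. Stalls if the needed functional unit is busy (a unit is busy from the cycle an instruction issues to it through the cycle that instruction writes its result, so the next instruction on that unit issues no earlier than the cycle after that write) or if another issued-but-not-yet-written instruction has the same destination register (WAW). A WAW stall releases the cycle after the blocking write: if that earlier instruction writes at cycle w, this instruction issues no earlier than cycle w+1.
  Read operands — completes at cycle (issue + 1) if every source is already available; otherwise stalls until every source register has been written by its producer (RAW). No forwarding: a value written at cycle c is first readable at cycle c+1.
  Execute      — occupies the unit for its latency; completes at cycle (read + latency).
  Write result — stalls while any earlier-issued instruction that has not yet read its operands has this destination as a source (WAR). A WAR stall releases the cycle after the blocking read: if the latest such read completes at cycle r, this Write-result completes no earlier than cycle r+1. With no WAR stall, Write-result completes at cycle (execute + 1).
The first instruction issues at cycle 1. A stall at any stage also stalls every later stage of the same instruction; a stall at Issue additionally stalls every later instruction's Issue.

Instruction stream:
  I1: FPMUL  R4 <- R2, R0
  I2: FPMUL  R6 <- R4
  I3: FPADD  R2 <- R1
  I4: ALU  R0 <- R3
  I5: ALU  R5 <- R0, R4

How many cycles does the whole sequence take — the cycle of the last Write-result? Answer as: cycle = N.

cycle = 18

[1] I1 issues→FPMUL
[2] I1 reads
[7] I1 exec-done
[8] I1 writes R4
[9] I2 issues→FPMUL
[10] I2 reads; I3 issues→FPADD
[11] I3 reads; I4 issues→ALU
[12] I4 reads
[13] I4 exec-done
[14] I3 exec-done; I4 writes R0
[15] I2 exec-done; I3 writes R2; I5 issues→ALU
[16] I2 writes R6; I5 reads
[17] I5 exec-done
[18] I5 writes R5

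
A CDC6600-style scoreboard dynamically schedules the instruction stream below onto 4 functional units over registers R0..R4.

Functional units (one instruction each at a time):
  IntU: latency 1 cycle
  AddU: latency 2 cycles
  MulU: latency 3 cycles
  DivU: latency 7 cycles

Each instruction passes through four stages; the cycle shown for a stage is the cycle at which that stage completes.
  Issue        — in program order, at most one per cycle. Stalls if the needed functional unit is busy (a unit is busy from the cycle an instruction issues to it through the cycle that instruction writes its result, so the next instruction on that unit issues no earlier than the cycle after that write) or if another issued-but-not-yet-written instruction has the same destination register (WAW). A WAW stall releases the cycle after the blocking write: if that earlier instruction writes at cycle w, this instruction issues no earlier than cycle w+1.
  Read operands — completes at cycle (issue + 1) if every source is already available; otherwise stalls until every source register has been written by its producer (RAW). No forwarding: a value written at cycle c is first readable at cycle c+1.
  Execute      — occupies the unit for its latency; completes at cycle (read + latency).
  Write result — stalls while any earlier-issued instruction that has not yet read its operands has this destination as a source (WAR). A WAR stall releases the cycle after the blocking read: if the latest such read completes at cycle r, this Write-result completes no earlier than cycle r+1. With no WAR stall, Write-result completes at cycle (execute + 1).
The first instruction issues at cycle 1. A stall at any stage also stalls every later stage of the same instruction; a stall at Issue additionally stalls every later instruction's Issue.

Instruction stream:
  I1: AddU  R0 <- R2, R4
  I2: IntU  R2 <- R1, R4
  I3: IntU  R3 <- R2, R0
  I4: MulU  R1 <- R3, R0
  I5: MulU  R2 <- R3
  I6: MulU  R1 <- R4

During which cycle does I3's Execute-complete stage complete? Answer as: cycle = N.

I1  is:1  ro:2  ex:4  wr:5
I2  is:2  ro:3  ex:4  wr:5
I3  is:6  ro:7  ex:8  wr:9  — struct: IntU busy until I2 writes@5
I4  is:7  ro:10  ex:13  wr:14  — RAW R3: wait I3 write@9
I5  is:15  ro:16  ex:19  wr:20  — struct: MulU busy until I4 writes@14
I6  is:21  ro:22  ex:25  wr:26  — struct: MulU busy until I5 writes@20

cycle = 8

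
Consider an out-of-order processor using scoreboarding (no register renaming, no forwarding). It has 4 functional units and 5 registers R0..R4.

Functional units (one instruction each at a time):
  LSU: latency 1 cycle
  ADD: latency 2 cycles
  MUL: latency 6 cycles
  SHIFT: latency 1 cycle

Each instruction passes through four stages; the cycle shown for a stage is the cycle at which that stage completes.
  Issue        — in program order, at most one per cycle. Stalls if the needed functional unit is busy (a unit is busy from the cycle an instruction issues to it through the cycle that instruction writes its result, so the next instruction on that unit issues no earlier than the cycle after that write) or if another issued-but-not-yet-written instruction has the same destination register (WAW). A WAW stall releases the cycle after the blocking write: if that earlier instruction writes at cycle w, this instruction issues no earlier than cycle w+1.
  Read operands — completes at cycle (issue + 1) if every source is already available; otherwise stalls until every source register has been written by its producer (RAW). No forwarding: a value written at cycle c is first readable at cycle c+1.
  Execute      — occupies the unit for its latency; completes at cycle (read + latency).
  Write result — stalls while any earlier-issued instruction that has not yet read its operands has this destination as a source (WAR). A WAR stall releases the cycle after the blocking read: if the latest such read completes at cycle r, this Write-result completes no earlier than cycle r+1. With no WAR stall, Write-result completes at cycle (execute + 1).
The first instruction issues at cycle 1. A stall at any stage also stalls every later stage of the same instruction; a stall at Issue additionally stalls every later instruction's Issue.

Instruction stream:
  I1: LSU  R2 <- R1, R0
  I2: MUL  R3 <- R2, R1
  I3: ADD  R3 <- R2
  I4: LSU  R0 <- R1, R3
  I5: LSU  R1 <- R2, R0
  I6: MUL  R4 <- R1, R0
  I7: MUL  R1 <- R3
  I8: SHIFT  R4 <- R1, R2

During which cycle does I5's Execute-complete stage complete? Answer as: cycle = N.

I1 -> (1, 2, 3, 4)
I2 -> (2, 5, 11, 12)  // RAW R2: wait I1 write@4
I3 -> (13, 14, 16, 17)  // WAW R3: wait I2 write@12
I4 -> (14, 18, 19, 20)  // RAW R3: wait I3 write@17
I5 -> (21, 22, 23, 24)  // struct: LSU busy until I4 writes@20
I6 -> (22, 25, 31, 32)  // RAW R1: wait I5 write@24
I7 -> (33, 34, 40, 41)  // struct: MUL busy until I6 writes@32
I8 -> (34, 42, 43, 44)  // RAW R1: wait I7 write@41

cycle = 23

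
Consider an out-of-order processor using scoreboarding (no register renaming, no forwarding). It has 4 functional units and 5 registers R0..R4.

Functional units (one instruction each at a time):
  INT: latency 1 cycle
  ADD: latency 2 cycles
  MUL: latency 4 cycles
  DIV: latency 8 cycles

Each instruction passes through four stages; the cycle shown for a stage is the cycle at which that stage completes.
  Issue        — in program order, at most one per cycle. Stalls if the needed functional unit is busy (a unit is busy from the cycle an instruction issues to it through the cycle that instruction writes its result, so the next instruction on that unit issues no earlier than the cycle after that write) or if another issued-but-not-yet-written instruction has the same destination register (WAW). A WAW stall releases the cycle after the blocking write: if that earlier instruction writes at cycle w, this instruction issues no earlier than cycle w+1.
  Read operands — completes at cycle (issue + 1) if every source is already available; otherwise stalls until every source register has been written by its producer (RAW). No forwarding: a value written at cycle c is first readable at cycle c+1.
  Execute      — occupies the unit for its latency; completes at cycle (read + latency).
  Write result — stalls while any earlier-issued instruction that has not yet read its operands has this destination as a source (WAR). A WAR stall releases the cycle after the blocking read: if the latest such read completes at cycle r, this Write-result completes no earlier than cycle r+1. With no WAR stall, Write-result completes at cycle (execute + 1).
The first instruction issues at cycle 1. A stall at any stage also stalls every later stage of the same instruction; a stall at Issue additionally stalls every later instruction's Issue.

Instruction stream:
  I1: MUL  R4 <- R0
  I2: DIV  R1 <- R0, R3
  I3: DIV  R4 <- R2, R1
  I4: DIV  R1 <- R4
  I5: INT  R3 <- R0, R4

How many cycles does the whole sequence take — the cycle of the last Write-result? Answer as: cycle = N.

c1: I1→MUL
c2: I1 RO | I2→DIV
c3: I2 RO
c6: I1 EX
c7: I1 WR R4
c11: I2 EX
c12: I2 WR R1
c13: I3→DIV
c14: I3 RO
c22: I3 EX
c23: I3 WR R4
c24: I4→DIV
c25: I4 RO | I5→INT
c26: I5 RO
c27: I5 EX
c28: I5 WR R3
c33: I4 EX
c34: I4 WR R1

cycle = 34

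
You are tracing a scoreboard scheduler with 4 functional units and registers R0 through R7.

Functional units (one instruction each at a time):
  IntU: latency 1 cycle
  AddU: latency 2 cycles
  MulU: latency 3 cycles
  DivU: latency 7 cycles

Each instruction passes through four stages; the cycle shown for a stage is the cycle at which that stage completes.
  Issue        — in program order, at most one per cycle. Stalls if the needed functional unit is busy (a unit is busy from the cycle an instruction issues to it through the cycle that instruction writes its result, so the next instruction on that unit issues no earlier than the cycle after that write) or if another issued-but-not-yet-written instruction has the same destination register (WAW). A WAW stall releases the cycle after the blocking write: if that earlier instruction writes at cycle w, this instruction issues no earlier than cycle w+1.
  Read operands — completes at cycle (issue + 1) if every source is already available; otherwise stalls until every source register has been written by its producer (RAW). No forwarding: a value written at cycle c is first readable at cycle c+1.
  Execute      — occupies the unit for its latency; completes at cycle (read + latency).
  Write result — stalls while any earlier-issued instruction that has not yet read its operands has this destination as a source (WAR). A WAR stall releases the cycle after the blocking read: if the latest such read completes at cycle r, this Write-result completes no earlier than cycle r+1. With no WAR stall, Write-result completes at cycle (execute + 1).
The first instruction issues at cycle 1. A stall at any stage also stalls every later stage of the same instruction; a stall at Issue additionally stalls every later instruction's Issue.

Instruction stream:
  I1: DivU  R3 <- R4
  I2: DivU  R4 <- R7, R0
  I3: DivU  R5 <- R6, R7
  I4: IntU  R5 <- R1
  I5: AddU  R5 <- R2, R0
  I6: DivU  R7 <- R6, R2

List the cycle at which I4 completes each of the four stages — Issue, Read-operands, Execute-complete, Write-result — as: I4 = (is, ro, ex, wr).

t=1  I1→DivU
t=2  I1 RO
t=9  I1 EX
t=10  I1 WR R3
t=11  I2→DivU
t=12  I2 RO
t=19  I2 EX
t=20  I2 WR R4
t=21  I3→DivU
t=22  I3 RO
t=29  I3 EX
t=30  I3 WR R5
t=31  I4→IntU
t=32  I4 RO
t=33  I4 EX
t=34  I4 WR R5
t=35  I5→AddU
t=36  I5 RO · I6→DivU
t=37  I6 RO
t=38  I5 EX
t=39  I5 WR R5
t=44  I6 EX
t=45  I6 WR R7

I4 = (31, 32, 33, 34)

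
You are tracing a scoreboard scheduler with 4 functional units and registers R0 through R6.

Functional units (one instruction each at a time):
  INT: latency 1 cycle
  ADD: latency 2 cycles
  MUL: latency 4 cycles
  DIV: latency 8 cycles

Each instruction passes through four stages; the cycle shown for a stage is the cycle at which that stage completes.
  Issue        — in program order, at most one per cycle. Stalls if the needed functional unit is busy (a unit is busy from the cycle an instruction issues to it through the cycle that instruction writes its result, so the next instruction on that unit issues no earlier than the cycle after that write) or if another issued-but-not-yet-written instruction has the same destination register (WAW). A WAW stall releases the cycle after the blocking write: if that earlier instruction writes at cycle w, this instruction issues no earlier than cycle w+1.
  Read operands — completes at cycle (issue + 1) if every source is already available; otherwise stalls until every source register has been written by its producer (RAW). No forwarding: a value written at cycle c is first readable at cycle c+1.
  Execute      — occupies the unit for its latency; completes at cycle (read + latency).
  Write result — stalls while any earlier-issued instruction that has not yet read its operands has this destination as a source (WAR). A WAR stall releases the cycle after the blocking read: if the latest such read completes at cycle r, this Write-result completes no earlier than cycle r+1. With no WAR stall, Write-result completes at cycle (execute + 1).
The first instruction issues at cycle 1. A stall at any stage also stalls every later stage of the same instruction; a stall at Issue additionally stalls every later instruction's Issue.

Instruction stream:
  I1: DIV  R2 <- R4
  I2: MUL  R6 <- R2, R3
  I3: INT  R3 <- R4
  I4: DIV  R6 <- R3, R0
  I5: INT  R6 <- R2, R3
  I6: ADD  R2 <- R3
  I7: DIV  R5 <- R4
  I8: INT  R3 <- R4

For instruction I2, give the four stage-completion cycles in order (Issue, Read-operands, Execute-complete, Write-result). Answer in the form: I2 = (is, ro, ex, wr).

I2 = (2, 12, 16, 17)

t=1  I1 dispatched to DIV
t=2  I1 operands ready; I2 dispatched to MUL
t=3  I3 dispatched to INT
t=4  I3 operands ready
t=5  I3 complete
t=10  I1 complete
t=11  R2←I1
t=12  I2 operands ready
t=13  R3←I3
t=16  I2 complete
t=17  R6←I2
t=18  I4 dispatched to DIV
t=19  I4 operands ready
t=27  I4 complete
t=28  R6←I4
t=29  I5 dispatched to INT
t=30  I5 operands ready; I6 dispatched to ADD
t=31  I5 complete; I6 operands ready; I7 dispatched to DIV
t=32  R6←I5; I7 operands ready
t=33  I6 complete; I8 dispatched to INT
t=34  R2←I6; I8 operands ready
t=35  I8 complete
t=36  R3←I8
t=40  I7 complete
t=41  R5←I7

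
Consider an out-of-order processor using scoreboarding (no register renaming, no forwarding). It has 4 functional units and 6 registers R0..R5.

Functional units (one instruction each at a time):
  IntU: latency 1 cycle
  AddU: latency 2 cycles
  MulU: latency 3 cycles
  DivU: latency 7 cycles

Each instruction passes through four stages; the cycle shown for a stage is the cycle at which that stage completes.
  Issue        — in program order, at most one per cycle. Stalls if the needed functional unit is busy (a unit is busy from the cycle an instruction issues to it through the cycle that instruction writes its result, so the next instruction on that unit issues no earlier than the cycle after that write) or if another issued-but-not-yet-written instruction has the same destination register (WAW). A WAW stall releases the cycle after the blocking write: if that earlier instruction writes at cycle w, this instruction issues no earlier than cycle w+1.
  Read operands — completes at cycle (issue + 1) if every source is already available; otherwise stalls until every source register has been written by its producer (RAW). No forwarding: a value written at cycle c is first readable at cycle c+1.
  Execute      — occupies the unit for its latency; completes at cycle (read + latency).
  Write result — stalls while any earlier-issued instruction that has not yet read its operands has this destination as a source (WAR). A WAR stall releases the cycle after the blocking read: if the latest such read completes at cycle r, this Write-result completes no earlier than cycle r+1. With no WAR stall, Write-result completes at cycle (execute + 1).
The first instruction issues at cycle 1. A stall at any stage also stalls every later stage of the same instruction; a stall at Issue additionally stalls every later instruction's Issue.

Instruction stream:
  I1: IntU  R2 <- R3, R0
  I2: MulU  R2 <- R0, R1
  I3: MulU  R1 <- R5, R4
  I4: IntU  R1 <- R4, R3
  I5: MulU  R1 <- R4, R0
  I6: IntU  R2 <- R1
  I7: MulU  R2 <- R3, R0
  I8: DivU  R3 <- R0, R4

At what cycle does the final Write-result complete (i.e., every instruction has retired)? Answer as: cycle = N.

I1: IS=1 RO=2 EX=3 WR=4
I2: IS=5 RO=6 EX=9 WR=10  [WAW R2: wait I1 write@4]
I3: IS=11 RO=12 EX=15 WR=16  [struct: MulU busy until I2 writes@10]
I4: IS=17 RO=18 EX=19 WR=20  [WAW R1: wait I3 write@16]
I5: IS=21 RO=22 EX=25 WR=26  [WAW R1: wait I4 write@20]
I6: IS=22 RO=27 EX=28 WR=29  [RAW R1: wait I5 write@26]
I7: IS=30 RO=31 EX=34 WR=35  [WAW R2: wait I6 write@29]
I8: IS=31 RO=32 EX=39 WR=40

cycle = 40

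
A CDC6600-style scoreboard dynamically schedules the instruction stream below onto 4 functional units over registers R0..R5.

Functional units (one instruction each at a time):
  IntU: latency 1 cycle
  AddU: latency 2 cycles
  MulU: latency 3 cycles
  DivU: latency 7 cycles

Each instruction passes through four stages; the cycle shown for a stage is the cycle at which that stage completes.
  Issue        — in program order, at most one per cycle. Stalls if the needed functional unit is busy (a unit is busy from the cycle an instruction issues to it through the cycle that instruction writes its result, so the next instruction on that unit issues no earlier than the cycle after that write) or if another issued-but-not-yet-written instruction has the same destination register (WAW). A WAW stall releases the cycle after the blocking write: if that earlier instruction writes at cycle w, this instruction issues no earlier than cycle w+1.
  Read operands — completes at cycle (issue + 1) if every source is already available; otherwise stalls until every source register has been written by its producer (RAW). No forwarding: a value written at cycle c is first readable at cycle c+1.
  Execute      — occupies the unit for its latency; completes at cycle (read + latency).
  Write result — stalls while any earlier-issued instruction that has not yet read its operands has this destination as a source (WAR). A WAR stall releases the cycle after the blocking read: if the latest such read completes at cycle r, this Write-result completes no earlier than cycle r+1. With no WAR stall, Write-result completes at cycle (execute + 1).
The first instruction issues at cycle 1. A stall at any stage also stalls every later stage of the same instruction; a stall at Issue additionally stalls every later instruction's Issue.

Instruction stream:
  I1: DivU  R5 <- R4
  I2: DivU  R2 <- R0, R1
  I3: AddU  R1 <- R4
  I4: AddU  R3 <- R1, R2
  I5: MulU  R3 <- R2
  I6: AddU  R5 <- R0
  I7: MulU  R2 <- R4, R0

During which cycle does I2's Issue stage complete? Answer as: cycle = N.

cycle 1: I1→DivU
cycle 2: I1 RO
cycle 9: I1 EX
cycle 10: I1 WR R5
cycle 11: I2→DivU
cycle 12: I2 RO | I3→AddU
cycle 13: I3 RO
cycle 15: I3 EX
cycle 16: I3 WR R1
cycle 17: I4→AddU
cycle 19: I2 EX
cycle 20: I2 WR R2
cycle 21: I4 RO
cycle 23: I4 EX
cycle 24: I4 WR R3
cycle 25: I5→MulU
cycle 26: I5 RO | I6→AddU
cycle 27: I6 RO
cycle 29: I5 EX | I6 EX
cycle 30: I5 WR R3 | I6 WR R5
cycle 31: I7→MulU
cycle 32: I7 RO
cycle 35: I7 EX
cycle 36: I7 WR R2

cycle = 11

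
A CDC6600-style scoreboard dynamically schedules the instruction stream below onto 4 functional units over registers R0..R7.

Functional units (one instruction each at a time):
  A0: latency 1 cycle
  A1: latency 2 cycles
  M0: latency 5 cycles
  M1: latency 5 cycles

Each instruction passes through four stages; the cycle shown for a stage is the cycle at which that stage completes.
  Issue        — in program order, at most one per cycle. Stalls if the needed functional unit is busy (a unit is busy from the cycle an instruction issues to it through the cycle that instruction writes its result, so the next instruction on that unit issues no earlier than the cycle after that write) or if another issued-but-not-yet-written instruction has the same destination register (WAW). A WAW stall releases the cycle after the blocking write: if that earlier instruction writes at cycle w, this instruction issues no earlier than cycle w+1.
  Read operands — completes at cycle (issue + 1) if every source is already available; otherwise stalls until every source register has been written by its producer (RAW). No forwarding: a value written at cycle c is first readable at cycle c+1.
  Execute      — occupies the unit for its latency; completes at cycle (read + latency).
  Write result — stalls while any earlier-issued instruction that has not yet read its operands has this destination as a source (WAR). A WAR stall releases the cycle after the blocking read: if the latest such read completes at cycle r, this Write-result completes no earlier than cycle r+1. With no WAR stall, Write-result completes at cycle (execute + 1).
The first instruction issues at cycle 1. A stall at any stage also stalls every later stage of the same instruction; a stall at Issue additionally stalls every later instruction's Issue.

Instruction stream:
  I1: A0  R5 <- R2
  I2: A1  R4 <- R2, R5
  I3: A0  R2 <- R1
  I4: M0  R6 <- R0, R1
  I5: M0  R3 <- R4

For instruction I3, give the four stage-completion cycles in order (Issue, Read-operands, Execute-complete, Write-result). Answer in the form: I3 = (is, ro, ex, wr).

cycle 1: issue I1 (A0)
cycle 2: I1 read-ops; issue I2 (A1)
cycle 3: I1 finished on A0
cycle 4: I1→R5
cycle 5: I2 read-ops; issue I3 (A0)
cycle 6: I3 read-ops; issue I4 (M0)
cycle 7: I2 finished on A1; I3 finished on A0; I4 read-ops
cycle 8: I2→R4; I3→R2
cycle 12: I4 finished on M0
cycle 13: I4→R6
cycle 14: issue I5 (M0)
cycle 15: I5 read-ops
cycle 20: I5 finished on M0
cycle 21: I5→R3

I3 = (5, 6, 7, 8)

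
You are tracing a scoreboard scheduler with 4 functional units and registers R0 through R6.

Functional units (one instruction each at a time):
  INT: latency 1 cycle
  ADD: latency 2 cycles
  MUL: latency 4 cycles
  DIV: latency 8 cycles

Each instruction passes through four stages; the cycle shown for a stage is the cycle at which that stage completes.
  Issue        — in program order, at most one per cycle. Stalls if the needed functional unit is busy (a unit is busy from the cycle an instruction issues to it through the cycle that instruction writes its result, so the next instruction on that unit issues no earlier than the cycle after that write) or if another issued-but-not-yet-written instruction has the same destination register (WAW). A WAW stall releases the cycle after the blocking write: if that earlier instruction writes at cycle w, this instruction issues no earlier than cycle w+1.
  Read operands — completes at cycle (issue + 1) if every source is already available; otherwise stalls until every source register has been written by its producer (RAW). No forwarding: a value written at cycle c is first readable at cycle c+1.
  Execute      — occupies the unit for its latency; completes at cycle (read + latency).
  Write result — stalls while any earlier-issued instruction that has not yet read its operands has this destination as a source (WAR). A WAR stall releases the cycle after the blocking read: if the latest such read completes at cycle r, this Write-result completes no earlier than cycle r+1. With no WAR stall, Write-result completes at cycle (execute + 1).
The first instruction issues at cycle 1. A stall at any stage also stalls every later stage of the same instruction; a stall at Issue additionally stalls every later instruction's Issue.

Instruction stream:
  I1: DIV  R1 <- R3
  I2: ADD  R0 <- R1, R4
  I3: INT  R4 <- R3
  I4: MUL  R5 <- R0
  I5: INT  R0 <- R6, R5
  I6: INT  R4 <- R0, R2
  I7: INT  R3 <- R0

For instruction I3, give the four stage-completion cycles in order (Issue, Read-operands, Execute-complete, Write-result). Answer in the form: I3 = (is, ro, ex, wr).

t=1  I1→DIV
t=2  I1 RO | I2→ADD
t=3  I3→INT
t=4  I3 RO | I4→MUL
t=5  I3 EX
t=10  I1 EX
t=11  I1 WR R1
t=12  I2 RO
t=13  I3 WR R4
t=14  I2 EX
t=15  I2 WR R0
t=16  I4 RO | I5→INT
t=20  I4 EX
t=21  I4 WR R5
t=22  I5 RO
t=23  I5 EX
t=24  I5 WR R0
t=25  I6→INT
t=26  I6 RO
t=27  I6 EX
t=28  I6 WR R4
t=29  I7→INT
t=30  I7 RO
t=31  I7 EX
t=32  I7 WR R3

I3 = (3, 4, 5, 13)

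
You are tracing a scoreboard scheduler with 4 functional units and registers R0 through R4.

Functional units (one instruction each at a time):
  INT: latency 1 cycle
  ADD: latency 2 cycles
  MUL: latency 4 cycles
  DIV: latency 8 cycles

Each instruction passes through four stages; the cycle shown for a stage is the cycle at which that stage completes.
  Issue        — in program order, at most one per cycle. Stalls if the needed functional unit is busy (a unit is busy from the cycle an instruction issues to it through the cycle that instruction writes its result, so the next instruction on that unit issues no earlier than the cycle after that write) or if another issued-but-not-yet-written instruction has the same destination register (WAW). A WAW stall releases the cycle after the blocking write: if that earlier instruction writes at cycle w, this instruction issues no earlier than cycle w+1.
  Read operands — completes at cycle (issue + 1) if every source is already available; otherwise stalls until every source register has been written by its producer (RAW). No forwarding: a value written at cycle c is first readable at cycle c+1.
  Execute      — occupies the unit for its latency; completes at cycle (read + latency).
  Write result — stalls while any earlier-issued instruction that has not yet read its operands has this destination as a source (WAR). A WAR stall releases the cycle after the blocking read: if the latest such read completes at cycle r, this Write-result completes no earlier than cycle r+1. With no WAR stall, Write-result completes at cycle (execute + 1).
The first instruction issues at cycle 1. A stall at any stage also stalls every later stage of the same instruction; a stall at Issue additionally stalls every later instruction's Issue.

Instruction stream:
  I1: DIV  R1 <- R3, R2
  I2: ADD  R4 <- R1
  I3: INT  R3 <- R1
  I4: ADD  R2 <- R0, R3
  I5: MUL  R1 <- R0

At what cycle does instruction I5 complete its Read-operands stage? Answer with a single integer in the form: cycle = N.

I1: IS=1 RO=2 EX=10 WR=11
I2: IS=2 RO=12 EX=14 WR=15  [RAW R1: wait I1 write@11]
I3: IS=3 RO=12 EX=13 WR=14  [RAW R1: wait I1 write@11]
I4: IS=16 RO=17 EX=19 WR=20  [struct: ADD busy until I2 writes@15]
I5: IS=17 RO=18 EX=22 WR=23

cycle = 18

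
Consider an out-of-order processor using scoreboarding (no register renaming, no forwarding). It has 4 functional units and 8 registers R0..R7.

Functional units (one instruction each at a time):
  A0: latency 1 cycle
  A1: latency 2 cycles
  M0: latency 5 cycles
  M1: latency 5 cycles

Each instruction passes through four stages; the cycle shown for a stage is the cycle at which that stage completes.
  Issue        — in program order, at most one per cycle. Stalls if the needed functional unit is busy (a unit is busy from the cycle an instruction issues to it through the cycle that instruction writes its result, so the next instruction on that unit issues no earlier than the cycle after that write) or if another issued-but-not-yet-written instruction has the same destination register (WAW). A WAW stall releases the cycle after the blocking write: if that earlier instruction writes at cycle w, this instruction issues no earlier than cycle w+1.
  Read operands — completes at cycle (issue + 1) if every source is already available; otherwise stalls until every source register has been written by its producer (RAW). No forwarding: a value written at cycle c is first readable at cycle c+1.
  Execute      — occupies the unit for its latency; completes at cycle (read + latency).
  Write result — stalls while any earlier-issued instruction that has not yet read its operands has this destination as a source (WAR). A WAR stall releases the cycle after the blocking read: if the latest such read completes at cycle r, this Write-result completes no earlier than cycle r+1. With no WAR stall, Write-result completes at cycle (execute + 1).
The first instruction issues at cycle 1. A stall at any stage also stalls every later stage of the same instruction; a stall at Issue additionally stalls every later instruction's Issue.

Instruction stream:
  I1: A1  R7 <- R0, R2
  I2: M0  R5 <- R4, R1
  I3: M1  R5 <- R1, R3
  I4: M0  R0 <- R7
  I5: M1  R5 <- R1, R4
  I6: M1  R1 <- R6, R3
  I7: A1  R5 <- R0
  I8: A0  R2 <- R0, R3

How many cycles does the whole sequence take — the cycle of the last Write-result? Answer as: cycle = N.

  I1 | 1 | 2 | 4 | 5
  I2 | 2 | 3 | 8 | 9
  I3 | 10 | 11 | 16 | 17   WAW R5: wait I2 write@9
  I4 | 11 | 12 | 17 | 18
  I5 | 18 | 19 | 24 | 25   struct: M1 busy until I3 writes@17
  I6 | 26 | 27 | 32 | 33   struct: M1 busy until I5 writes@25
  I7 | 27 | 28 | 30 | 31
  I8 | 28 | 29 | 30 | 31

cycle = 33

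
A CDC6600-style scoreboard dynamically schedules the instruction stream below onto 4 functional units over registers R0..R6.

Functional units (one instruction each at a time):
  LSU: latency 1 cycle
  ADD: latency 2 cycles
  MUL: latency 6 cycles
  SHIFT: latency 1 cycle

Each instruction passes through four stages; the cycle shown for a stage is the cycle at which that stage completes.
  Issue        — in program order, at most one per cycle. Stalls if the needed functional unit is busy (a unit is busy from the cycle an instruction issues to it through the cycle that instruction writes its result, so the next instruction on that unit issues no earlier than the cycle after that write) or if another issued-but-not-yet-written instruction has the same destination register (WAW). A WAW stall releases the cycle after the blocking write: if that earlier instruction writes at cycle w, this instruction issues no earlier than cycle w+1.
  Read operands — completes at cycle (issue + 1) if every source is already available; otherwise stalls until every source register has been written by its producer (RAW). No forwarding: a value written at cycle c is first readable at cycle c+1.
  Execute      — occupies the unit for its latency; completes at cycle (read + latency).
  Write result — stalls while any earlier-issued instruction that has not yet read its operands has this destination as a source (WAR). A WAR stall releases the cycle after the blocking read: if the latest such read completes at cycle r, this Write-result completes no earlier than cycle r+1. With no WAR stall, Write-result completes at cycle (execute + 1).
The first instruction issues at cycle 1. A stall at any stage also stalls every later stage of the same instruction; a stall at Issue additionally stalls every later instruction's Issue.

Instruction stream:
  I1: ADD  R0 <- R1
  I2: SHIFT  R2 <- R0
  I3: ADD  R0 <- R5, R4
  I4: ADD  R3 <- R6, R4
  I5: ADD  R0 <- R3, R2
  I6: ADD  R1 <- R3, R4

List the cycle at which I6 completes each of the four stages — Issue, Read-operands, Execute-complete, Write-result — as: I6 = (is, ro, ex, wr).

I1  is:1  ro:2  ex:4  wr:5
I2  is:2  ro:6  ex:7  wr:8  — RAW R0: wait I1 write@5
I3  is:6  ro:7  ex:9  wr:10  — struct: ADD busy until I1 writes@5
I4  is:11  ro:12  ex:14  wr:15  — struct: ADD busy until I3 writes@10
I5  is:16  ro:17  ex:19  wr:20  — struct: ADD busy until I4 writes@15
I6  is:21  ro:22  ex:24  wr:25  — struct: ADD busy until I5 writes@20

I6 = (21, 22, 24, 25)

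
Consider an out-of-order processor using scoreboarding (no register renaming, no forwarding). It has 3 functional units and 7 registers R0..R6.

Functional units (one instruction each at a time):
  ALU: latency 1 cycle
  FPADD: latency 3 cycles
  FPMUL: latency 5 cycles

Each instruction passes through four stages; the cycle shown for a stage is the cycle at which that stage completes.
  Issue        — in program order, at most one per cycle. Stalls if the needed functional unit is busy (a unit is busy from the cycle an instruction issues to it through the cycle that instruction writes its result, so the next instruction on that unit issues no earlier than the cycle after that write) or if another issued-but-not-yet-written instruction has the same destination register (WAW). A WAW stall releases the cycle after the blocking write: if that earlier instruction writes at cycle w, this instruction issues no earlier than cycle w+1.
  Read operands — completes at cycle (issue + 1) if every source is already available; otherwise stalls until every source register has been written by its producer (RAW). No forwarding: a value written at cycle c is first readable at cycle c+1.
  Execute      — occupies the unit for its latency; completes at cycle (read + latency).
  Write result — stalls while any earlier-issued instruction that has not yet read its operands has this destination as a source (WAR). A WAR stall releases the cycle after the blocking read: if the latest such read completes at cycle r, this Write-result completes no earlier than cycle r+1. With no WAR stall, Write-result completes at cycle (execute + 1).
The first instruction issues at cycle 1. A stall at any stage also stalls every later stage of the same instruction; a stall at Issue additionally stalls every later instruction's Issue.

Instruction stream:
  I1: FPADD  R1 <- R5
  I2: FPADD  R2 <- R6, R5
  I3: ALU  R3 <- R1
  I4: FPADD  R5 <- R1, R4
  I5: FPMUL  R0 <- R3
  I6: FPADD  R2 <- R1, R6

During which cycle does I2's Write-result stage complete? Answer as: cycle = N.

[1] I1 dispatched to FPADD
[2] I1 operands ready
[5] I1 complete
[6] R1←I1
[7] I2 dispatched to FPADD
[8] I2 operands ready; I3 dispatched to ALU
[9] I3 operands ready
[10] I3 complete
[11] I2 complete; R3←I3
[12] R2←I2
[13] I4 dispatched to FPADD
[14] I4 operands ready; I5 dispatched to FPMUL
[15] I5 operands ready
[17] I4 complete
[18] R5←I4
[19] I6 dispatched to FPADD
[20] I5 complete; I6 operands ready
[21] R0←I5
[23] I6 complete
[24] R2←I6

cycle = 12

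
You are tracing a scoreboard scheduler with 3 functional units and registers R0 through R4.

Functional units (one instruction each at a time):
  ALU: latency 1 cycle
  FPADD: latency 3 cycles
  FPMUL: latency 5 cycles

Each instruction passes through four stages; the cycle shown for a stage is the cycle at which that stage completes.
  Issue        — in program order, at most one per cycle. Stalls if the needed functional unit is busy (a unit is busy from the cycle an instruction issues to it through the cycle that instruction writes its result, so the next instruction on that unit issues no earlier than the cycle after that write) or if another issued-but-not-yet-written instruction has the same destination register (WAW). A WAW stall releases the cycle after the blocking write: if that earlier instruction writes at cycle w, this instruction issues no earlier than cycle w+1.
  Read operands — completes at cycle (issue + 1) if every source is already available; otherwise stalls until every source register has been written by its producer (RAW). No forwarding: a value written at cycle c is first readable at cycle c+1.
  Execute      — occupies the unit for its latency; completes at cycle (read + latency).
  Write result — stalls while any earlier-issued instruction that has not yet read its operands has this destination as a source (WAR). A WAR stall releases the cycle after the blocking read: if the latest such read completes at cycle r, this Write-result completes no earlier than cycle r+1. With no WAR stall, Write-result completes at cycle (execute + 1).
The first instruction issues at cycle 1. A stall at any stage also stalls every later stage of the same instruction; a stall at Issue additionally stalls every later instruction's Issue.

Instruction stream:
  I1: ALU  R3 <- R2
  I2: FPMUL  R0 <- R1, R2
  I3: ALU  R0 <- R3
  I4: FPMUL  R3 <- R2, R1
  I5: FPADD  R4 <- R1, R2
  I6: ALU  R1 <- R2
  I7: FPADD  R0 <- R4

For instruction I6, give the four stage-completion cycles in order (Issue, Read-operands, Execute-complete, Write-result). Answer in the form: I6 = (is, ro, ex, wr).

I6 = (14, 15, 16, 17)

  I1 | 1 | 2 | 3 | 4
  I2 | 2 | 3 | 8 | 9
  I3 | 10 | 11 | 12 | 13   WAW R0: wait I2 write@9
  I4 | 11 | 12 | 17 | 18
  I5 | 12 | 13 | 16 | 17
  I6 | 14 | 15 | 16 | 17   struct: ALU busy until I3 writes@13
  I7 | 18 | 19 | 22 | 23   struct: FPADD busy until I5 writes@17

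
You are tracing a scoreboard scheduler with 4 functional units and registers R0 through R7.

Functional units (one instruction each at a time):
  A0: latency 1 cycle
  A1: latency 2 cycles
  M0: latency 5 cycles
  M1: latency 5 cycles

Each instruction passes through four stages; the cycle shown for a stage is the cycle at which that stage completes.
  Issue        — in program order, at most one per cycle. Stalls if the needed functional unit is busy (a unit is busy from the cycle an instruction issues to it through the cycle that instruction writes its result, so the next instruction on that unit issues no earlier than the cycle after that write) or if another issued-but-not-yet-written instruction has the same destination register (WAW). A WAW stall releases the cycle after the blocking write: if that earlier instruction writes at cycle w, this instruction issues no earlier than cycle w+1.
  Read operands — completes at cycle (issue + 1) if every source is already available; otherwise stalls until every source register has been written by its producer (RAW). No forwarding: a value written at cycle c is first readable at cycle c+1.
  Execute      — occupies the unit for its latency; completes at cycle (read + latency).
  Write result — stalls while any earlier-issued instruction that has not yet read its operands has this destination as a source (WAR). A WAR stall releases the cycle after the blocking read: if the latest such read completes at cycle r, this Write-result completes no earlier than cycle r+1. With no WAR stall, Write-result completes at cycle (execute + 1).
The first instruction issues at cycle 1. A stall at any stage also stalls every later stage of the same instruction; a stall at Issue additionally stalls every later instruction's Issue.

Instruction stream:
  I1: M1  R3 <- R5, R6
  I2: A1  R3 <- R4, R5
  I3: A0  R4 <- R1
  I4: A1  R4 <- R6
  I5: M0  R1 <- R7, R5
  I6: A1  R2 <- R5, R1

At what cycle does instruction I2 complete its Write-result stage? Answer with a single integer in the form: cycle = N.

t=1  I1 dispatched to M1
t=2  I1 operands ready
t=7  I1 complete
t=8  R3←I1
t=9  I2 dispatched to A1
t=10  I2 operands ready · I3 dispatched to A0
t=11  I3 operands ready
t=12  I2 complete · I3 complete
t=13  R3←I2 · R4←I3
t=14  I4 dispatched to A1
t=15  I4 operands ready · I5 dispatched to M0
t=16  I5 operands ready
t=17  I4 complete
t=18  R4←I4
t=19  I6 dispatched to A1
t=21  I5 complete
t=22  R1←I5
t=23  I6 operands ready
t=25  I6 complete
t=26  R2←I6

cycle = 13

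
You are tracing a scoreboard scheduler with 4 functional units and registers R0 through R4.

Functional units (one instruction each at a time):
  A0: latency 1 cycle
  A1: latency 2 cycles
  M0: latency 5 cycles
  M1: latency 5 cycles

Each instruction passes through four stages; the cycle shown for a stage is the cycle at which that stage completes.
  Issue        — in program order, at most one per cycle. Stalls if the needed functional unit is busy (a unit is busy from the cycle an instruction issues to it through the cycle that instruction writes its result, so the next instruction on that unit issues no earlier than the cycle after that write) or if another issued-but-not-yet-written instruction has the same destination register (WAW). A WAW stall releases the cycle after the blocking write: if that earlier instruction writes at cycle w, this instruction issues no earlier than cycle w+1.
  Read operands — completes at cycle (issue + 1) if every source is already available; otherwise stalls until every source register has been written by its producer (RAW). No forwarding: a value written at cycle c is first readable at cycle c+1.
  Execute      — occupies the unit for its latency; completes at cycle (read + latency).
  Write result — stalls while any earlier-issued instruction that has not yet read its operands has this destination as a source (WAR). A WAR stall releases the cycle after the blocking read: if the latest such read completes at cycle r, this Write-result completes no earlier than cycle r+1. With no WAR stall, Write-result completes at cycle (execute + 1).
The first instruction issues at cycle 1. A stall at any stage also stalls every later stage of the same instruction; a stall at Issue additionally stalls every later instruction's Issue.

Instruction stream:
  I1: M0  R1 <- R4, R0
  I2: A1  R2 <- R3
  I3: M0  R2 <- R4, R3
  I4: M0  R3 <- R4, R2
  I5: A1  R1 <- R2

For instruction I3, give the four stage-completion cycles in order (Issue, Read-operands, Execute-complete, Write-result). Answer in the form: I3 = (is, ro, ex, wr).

I3 = (9, 10, 15, 16)

c1: issue I1 (M0)
c2: I1 read-ops · issue I2 (A1)
c3: I2 read-ops
c5: I2 finished on A1
c6: I2→R2
c7: I1 finished on M0
c8: I1→R1
c9: issue I3 (M0)
c10: I3 read-ops
c15: I3 finished on M0
c16: I3→R2
c17: issue I4 (M0)
c18: I4 read-ops · issue I5 (A1)
c19: I5 read-ops
c21: I5 finished on A1
c22: I5→R1
c23: I4 finished on M0
c24: I4→R3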